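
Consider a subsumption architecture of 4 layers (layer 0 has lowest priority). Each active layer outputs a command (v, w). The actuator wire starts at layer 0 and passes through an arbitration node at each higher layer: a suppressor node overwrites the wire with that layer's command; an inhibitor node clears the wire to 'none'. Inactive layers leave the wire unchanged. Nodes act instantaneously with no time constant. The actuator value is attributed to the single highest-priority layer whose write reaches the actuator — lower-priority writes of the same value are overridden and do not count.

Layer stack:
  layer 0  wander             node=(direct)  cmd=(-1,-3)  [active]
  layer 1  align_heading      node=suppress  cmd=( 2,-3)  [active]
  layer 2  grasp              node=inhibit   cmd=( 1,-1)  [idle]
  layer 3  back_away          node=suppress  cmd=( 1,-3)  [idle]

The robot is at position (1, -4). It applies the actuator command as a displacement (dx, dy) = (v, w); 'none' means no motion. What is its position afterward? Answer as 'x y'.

3 -7

L0 wander: active, feeds wire = (-1, -3)
L1 align_heading: active, suppressor → wire = (2, -3)
L2 grasp: idle → wire stays (2, -3)
L3 back_away: idle → wire stays (2, -3)
actuator = (2, -3)
position: (1, -4) + (2, -3) = (3, -7)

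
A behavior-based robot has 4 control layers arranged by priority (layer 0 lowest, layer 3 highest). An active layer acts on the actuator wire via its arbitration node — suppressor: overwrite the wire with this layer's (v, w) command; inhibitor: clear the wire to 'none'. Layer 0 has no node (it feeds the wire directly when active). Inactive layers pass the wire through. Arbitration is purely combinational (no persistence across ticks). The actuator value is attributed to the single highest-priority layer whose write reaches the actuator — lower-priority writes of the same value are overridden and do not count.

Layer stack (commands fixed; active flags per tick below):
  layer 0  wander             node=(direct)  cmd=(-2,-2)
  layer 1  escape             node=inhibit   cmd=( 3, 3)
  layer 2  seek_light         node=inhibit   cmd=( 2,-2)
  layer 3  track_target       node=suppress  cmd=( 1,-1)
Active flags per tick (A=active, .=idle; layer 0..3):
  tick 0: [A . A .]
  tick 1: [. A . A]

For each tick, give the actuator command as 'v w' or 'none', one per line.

tick 0:
  [0] wander on; wire := (-2, -2)
  [1] escape off; pass (-2, -2)
  [2] seek_light on (inhibit); wire := none
  [3] track_target off; pass none
  output none
tick 1:
  [0] wander off; wire := none
  [1] escape on (inhibit); wire := none
  [2] seek_light off; pass none
  [3] track_target on (suppress); wire := (1, -1)
  output (1, -1)

none
1 -1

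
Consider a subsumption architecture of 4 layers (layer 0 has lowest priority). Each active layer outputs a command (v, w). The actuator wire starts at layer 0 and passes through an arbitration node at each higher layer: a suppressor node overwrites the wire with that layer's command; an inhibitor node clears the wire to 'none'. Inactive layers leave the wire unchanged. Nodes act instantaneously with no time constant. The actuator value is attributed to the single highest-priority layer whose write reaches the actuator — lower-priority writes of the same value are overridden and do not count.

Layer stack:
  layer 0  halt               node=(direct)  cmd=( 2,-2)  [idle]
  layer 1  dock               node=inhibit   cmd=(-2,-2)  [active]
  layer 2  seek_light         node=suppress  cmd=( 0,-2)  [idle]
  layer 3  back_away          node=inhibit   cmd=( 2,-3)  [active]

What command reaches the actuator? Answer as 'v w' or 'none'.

none

[0] halt off; wire := none
[1] dock on (inhibit); wire := none
[2] seek_light off; pass none
[3] back_away on (inhibit); wire := none
output none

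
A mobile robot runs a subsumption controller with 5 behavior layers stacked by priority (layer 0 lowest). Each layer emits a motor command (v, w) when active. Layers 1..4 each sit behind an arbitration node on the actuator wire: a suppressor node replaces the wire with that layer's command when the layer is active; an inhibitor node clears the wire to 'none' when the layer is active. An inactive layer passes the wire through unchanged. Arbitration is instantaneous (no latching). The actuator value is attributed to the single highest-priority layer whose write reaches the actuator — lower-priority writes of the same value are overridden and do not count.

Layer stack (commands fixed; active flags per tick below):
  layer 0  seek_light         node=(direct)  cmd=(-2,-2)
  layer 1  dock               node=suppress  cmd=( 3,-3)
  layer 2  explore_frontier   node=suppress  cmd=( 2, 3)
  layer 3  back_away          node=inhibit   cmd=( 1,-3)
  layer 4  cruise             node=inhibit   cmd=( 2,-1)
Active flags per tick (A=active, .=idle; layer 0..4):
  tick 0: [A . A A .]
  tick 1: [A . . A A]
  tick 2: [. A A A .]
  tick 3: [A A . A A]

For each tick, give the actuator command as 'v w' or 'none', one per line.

tick 0:
  L0 seek_light: active, feeds wire = (-2, -2)
  L1 dock: idle → wire stays (-2, -2)
  L2 explore_frontier: active, suppressor → wire = (2, 3)
  L3 back_away: active, inhibitor → wire = none
  L4 cruise: idle → wire stays none
  actuator = none
tick 1:
  L0 seek_light: active, feeds wire = (-2, -2)
  L1 dock: idle → wire stays (-2, -2)
  L2 explore_frontier: idle → wire stays (-2, -2)
  L3 back_away: active, inhibitor → wire = none
  L4 cruise: active, inhibitor → wire = none
  actuator = none
tick 2:
  L0 seek_light: idle → wire = none
  L1 dock: active, suppressor → wire = (3, -3)
  L2 explore_frontier: active, suppressor → wire = (2, 3)
  L3 back_away: active, inhibitor → wire = none
  L4 cruise: idle → wire stays none
  actuator = none
tick 3:
  L0 seek_light: active, feeds wire = (-2, -2)
  L1 dock: active, suppressor → wire = (3, -3)
  L2 explore_frontier: idle → wire stays (3, -3)
  L3 back_away: active, inhibitor → wire = none
  L4 cruise: active, inhibitor → wire = none
  actuator = none

none
none
none
none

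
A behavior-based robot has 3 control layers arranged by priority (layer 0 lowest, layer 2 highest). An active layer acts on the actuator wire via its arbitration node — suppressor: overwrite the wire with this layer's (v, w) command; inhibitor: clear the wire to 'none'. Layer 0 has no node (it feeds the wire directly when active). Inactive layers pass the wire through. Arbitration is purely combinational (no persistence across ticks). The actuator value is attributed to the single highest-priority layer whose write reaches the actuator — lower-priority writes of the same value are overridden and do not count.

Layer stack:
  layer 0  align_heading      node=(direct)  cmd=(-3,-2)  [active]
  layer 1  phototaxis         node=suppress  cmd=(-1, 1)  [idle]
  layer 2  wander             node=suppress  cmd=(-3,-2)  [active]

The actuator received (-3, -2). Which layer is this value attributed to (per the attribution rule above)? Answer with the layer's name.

wander

layer 0 (align_heading) active — direct: (-3, -2)
layer 1 (phototaxis) idle — unchanged: (-3, -2)
layer 2 (wander) active — suppresses: (-3, -2)
→ actuator (-3, -2)
last writer: layer 2 = wander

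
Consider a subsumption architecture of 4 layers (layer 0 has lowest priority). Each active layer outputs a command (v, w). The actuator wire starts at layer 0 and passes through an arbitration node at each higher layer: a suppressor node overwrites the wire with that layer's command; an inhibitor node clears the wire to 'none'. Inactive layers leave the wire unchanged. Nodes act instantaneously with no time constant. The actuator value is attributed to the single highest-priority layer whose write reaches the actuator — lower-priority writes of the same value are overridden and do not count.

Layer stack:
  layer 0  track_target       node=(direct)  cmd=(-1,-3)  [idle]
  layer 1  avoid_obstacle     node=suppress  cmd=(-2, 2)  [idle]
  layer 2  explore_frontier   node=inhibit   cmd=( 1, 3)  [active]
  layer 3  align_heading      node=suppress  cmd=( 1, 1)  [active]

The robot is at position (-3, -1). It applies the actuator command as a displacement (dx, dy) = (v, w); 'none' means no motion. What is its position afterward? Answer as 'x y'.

layer 0 (track_target) idle — none
layer 1 (avoid_obstacle) idle — unchanged: none
layer 2 (explore_frontier) active — inhibits: none
layer 3 (align_heading) active — suppresses: (1, 1)
→ actuator (1, 1)
position: (-3, -1) + (1, 1) = (-2, 0)

-2 0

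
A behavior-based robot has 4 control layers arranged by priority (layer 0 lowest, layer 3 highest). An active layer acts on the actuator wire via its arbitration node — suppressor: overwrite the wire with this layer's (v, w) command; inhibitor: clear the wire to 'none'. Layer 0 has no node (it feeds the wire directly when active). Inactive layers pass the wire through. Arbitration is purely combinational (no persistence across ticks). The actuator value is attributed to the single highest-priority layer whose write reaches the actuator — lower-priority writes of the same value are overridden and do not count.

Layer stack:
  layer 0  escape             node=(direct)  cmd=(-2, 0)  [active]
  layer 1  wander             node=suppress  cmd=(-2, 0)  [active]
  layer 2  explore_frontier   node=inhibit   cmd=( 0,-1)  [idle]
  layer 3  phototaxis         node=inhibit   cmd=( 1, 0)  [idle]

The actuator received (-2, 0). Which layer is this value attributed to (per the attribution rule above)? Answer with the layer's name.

L0 escape: active, feeds wire = (-2, 0)
L1 wander: active, suppressor → wire = (-2, 0)
L2 explore_frontier: idle → wire stays (-2, 0)
L3 phototaxis: idle → wire stays (-2, 0)
actuator = (-2, 0)
last writer: layer 1 = wander

wander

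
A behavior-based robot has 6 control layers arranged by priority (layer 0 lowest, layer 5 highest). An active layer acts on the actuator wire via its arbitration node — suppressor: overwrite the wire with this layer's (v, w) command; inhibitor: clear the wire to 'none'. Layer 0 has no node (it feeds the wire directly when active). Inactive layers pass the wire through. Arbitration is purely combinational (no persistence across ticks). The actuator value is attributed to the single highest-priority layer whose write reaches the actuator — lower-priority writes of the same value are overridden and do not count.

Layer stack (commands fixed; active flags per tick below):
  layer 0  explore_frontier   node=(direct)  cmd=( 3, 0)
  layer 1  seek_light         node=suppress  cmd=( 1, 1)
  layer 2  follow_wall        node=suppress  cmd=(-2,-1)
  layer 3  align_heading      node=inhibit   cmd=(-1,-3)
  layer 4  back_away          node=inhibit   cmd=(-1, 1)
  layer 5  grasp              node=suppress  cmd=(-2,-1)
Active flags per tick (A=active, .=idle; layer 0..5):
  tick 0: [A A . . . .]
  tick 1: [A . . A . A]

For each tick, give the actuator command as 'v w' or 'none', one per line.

1 1
-2 -1

tick 0:
  [0] explore_frontier on; wire := (3, 0)
  [1] seek_light on (suppress); wire := (1, 1)
  [2] follow_wall off; pass (1, 1)
  [3] align_heading off; pass (1, 1)
  [4] back_away off; pass (1, 1)
  [5] grasp off; pass (1, 1)
  output (1, 1)
tick 1:
  [0] explore_frontier on; wire := (3, 0)
  [1] seek_light off; pass (3, 0)
  [2] follow_wall off; pass (3, 0)
  [3] align_heading on (inhibit); wire := none
  [4] back_away off; pass none
  [5] grasp on (suppress); wire := (-2, -1)
  output (-2, -1)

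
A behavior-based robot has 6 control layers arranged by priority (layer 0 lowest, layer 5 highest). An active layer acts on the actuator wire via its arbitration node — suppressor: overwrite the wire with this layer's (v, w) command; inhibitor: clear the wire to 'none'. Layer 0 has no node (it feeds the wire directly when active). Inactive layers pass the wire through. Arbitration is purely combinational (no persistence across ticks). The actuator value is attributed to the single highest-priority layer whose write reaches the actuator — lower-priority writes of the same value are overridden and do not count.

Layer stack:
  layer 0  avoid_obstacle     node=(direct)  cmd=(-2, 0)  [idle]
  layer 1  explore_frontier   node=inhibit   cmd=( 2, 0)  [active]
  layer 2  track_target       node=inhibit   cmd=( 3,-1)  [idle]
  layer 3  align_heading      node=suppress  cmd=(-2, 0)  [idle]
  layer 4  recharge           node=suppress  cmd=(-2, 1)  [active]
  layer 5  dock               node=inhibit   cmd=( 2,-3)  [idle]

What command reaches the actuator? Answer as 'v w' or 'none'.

[0] avoid_obstacle off; wire := none
[1] explore_frontier on (inhibit); wire := none
[2] track_target off; pass none
[3] align_heading off; pass none
[4] recharge on (suppress); wire := (-2, 1)
[5] dock off; pass (-2, 1)
output (-2, 1)

-2 1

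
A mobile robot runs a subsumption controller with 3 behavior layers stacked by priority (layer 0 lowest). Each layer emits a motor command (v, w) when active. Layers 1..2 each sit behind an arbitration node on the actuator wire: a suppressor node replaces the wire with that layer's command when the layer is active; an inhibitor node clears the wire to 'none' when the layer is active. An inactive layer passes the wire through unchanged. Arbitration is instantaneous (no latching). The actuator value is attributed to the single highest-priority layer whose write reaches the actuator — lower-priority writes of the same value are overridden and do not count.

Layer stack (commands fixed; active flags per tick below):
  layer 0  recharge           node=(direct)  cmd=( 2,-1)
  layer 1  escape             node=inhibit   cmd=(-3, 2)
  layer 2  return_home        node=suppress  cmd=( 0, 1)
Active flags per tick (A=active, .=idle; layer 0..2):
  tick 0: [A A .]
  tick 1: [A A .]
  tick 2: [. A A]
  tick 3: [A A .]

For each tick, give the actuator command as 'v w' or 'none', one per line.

tick 0:
  L0 recharge: active, feeds wire = (2, -1)
  L1 escape: active, inhibitor → wire = none
  L2 return_home: idle → wire stays none
  actuator = none
tick 1:
  L0 recharge: active, feeds wire = (2, -1)
  L1 escape: active, inhibitor → wire = none
  L2 return_home: idle → wire stays none
  actuator = none
tick 2:
  L0 recharge: idle → wire = none
  L1 escape: active, inhibitor → wire = none
  L2 return_home: active, suppressor → wire = (0, 1)
  actuator = (0, 1)
tick 3:
  L0 recharge: active, feeds wire = (2, -1)
  L1 escape: active, inhibitor → wire = none
  L2 return_home: idle → wire stays none
  actuator = none

none
none
0 1
none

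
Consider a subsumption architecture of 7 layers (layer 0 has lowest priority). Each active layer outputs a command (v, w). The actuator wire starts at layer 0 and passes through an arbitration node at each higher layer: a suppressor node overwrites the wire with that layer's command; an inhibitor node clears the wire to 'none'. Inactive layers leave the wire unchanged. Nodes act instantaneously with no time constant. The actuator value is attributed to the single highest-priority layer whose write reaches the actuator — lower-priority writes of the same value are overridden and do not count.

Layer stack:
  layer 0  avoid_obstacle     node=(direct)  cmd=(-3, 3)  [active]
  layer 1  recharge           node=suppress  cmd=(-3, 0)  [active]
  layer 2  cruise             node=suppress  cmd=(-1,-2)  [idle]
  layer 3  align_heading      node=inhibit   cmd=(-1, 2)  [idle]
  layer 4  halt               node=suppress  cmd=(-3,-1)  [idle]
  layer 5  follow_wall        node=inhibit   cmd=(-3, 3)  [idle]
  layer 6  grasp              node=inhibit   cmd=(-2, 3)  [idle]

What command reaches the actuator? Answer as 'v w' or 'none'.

-3 0

[0] avoid_obstacle on; wire := (-3, 3)
[1] recharge on (suppress); wire := (-3, 0)
[2] cruise off; pass (-3, 0)
[3] align_heading off; pass (-3, 0)
[4] halt off; pass (-3, 0)
[5] follow_wall off; pass (-3, 0)
[6] grasp off; pass (-3, 0)
output (-3, 0)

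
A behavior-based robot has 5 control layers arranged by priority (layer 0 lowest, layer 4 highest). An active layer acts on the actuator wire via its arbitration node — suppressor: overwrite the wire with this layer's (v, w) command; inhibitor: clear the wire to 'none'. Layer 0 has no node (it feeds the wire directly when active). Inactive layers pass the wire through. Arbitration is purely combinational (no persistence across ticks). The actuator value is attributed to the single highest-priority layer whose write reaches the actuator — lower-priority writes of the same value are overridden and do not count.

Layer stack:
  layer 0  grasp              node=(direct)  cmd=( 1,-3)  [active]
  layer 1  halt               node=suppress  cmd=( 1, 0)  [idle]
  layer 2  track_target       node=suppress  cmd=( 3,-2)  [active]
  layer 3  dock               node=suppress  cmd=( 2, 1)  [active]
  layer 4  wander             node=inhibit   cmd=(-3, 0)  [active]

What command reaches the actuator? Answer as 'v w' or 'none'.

none

[0] grasp on; wire := (1, -3)
[1] halt off; pass (1, -3)
[2] track_target on (suppress); wire := (3, -2)
[3] dock on (suppress); wire := (2, 1)
[4] wander on (inhibit); wire := none
output none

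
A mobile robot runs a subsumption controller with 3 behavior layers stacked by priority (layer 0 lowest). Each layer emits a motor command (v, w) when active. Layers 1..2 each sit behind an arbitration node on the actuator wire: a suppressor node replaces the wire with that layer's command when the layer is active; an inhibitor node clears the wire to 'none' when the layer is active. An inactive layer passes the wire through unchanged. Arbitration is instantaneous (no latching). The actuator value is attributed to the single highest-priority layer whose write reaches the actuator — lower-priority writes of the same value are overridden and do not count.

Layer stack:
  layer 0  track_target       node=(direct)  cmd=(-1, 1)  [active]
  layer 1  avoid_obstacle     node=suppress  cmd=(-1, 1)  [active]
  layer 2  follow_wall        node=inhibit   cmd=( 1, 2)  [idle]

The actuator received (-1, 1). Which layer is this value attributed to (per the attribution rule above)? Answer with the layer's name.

avoid_obstacle

[0] track_target on; wire := (-1, 1)
[1] avoid_obstacle on (suppress); wire := (-1, 1)
[2] follow_wall off; pass (-1, 1)
output (-1, 1)
last writer: layer 1 = avoid_obstacle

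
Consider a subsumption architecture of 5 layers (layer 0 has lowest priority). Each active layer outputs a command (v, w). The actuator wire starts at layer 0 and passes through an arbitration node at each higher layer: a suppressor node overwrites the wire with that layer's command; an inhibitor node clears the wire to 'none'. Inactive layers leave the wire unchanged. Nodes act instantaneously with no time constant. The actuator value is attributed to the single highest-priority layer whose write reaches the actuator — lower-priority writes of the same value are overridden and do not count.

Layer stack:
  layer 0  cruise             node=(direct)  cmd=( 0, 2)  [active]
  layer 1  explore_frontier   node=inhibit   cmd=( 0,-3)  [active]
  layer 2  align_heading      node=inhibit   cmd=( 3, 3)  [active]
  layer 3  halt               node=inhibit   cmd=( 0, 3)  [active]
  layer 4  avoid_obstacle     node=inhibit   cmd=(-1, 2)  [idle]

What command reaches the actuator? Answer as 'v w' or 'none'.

layer 0 (cruise) active — direct: (0, 2)
layer 1 (explore_frontier) active — inhibits: none
layer 2 (align_heading) active — inhibits: none
layer 3 (halt) active — inhibits: none
layer 4 (avoid_obstacle) idle — unchanged: none
→ actuator none

none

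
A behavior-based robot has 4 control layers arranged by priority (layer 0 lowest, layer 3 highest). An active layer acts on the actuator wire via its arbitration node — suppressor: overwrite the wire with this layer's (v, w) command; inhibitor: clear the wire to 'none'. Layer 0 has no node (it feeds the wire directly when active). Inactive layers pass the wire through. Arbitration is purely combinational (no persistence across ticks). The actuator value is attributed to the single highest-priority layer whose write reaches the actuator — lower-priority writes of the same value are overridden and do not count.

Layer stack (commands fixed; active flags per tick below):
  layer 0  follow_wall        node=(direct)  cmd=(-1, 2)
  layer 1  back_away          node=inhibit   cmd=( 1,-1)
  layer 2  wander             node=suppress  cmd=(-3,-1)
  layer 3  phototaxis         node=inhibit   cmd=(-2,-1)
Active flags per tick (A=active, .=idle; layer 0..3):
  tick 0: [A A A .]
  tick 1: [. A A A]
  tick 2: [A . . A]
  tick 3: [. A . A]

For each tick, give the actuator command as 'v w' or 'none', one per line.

-3 -1
none
none
none

tick 0:
  [0] follow_wall on; wire := (-1, 2)
  [1] back_away on (inhibit); wire := none
  [2] wander on (suppress); wire := (-3, -1)
  [3] phototaxis off; pass (-3, -1)
  output (-3, -1)
tick 1:
  [0] follow_wall off; wire := none
  [1] back_away on (inhibit); wire := none
  [2] wander on (suppress); wire := (-3, -1)
  [3] phototaxis on (inhibit); wire := none
  output none
tick 2:
  [0] follow_wall on; wire := (-1, 2)
  [1] back_away off; pass (-1, 2)
  [2] wander off; pass (-1, 2)
  [3] phototaxis on (inhibit); wire := none
  output none
tick 3:
  [0] follow_wall off; wire := none
  [1] back_away on (inhibit); wire := none
  [2] wander off; pass none
  [3] phototaxis on (inhibit); wire := none
  output none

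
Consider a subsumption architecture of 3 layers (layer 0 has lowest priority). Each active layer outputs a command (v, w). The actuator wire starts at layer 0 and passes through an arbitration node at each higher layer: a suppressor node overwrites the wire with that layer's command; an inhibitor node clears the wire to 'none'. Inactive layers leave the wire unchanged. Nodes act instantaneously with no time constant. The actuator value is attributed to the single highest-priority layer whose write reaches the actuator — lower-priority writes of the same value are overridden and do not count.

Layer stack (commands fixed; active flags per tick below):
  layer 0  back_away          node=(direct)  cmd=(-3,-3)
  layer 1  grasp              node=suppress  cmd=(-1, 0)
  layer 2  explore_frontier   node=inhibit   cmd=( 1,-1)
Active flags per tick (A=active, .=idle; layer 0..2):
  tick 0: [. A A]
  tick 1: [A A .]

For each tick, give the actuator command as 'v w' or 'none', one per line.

none
-1 0

tick 0:
  [0] back_away off; wire := none
  [1] grasp on (suppress); wire := (-1, 0)
  [2] explore_frontier on (inhibit); wire := none
  output none
tick 1:
  [0] back_away on; wire := (-3, -3)
  [1] grasp on (suppress); wire := (-1, 0)
  [2] explore_frontier off; pass (-1, 0)
  output (-1, 0)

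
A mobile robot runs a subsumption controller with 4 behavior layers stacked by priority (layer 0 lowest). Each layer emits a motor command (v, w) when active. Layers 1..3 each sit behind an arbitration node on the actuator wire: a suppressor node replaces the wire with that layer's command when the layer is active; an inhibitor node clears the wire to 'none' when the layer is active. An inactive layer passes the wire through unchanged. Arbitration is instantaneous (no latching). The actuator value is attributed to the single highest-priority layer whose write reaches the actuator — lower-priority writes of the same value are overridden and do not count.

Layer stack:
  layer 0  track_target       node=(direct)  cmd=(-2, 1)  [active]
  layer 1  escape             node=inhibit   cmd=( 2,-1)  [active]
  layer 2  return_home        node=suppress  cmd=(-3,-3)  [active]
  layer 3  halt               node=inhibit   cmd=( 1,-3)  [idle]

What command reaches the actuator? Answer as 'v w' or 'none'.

-3 -3

L0 track_target: active, feeds wire = (-2, 1)
L1 escape: active, inhibitor → wire = none
L2 return_home: active, suppressor → wire = (-3, -3)
L3 halt: idle → wire stays (-3, -3)
actuator = (-3, -3)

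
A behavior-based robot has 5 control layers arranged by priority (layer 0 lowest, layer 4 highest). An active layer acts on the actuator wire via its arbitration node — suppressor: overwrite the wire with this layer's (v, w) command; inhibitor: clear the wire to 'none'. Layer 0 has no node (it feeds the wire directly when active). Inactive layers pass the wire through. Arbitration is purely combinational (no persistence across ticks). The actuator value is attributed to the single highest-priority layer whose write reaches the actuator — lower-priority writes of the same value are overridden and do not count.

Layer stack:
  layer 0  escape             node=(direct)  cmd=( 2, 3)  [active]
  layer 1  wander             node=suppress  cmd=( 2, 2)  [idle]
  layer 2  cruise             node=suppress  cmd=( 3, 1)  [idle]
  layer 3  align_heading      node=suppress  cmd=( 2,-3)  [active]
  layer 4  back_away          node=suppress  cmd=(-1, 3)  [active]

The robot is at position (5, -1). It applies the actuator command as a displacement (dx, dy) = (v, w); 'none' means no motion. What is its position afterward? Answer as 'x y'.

layer 0 (escape) active — direct: (2, 3)
layer 1 (wander) idle — unchanged: (2, 3)
layer 2 (cruise) idle — unchanged: (2, 3)
layer 3 (align_heading) active — suppresses: (2, -3)
layer 4 (back_away) active — suppresses: (-1, 3)
→ actuator (-1, 3)
position: (5, -1) + (-1, 3) = (4, 2)

4 2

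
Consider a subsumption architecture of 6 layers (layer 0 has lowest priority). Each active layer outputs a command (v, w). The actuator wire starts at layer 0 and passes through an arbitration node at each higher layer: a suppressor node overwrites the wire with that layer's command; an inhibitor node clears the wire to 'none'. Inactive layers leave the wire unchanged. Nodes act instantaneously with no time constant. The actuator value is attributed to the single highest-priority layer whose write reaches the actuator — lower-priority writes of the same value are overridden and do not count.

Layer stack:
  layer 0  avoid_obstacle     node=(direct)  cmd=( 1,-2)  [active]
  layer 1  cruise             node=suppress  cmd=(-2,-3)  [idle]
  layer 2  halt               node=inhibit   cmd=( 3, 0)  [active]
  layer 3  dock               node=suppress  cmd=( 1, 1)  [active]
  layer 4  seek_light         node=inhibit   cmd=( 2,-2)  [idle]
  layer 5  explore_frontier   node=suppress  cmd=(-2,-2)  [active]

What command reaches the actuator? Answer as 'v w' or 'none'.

[0] avoid_obstacle on; wire := (1, -2)
[1] cruise off; pass (1, -2)
[2] halt on (inhibit); wire := none
[3] dock on (suppress); wire := (1, 1)
[4] seek_light off; pass (1, 1)
[5] explore_frontier on (suppress); wire := (-2, -2)
output (-2, -2)

-2 -2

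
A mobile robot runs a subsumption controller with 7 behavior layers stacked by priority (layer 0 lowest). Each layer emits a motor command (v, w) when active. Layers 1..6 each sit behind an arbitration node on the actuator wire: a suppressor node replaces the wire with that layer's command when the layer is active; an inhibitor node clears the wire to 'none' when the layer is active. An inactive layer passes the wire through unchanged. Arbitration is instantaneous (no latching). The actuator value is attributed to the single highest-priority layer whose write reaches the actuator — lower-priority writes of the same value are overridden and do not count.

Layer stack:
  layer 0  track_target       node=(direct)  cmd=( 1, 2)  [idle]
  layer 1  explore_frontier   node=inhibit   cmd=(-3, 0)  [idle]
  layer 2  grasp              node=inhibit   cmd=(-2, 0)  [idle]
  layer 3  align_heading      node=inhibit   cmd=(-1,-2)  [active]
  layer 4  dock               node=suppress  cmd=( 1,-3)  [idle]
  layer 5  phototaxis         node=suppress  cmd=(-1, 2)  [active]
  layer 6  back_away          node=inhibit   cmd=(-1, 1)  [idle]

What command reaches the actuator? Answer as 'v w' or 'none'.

L0 track_target: idle → wire = none
L1 explore_frontier: idle → wire stays none
L2 grasp: idle → wire stays none
L3 align_heading: active, inhibitor → wire = none
L4 dock: idle → wire stays none
L5 phototaxis: active, suppressor → wire = (-1, 2)
L6 back_away: idle → wire stays (-1, 2)
actuator = (-1, 2)

-1 2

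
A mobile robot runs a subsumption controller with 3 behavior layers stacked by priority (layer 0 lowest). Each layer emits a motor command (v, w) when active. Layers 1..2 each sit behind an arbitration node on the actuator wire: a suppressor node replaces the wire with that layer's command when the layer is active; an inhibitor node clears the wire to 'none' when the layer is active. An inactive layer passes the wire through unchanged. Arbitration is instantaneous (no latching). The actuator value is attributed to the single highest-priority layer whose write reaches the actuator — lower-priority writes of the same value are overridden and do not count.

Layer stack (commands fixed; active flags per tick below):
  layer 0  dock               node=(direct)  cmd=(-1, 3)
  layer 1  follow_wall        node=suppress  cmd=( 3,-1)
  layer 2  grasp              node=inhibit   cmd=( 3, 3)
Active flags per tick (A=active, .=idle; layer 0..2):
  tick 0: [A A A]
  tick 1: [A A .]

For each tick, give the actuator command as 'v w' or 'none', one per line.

tick 0:
  L0 dock: active, feeds wire = (-1, 3)
  L1 follow_wall: active, suppressor → wire = (3, -1)
  L2 grasp: active, inhibitor → wire = none
  actuator = none
tick 1:
  L0 dock: active, feeds wire = (-1, 3)
  L1 follow_wall: active, suppressor → wire = (3, -1)
  L2 grasp: idle → wire stays (3, -1)
  actuator = (3, -1)

none
3 -1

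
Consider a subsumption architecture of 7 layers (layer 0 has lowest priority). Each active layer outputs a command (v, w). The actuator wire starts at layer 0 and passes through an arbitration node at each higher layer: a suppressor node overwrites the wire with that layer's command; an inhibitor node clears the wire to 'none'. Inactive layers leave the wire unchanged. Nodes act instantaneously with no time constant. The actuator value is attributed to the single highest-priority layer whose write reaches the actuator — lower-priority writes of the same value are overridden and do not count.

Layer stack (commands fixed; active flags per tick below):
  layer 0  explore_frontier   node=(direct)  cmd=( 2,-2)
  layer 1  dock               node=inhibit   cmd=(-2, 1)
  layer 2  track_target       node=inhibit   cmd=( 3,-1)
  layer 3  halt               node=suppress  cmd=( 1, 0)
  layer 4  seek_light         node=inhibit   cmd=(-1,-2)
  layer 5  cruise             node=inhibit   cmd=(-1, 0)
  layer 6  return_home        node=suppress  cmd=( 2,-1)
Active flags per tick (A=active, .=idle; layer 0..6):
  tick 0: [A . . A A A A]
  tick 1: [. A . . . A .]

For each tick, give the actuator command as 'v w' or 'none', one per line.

2 -1
none

tick 0:
  [0] explore_frontier on; wire := (2, -2)
  [1] dock off; pass (2, -2)
  [2] track_target off; pass (2, -2)
  [3] halt on (suppress); wire := (1, 0)
  [4] seek_light on (inhibit); wire := none
  [5] cruise on (inhibit); wire := none
  [6] return_home on (suppress); wire := (2, -1)
  output (2, -1)
tick 1:
  [0] explore_frontier off; wire := none
  [1] dock on (inhibit); wire := none
  [2] track_target off; pass none
  [3] halt off; pass none
  [4] seek_light off; pass none
  [5] cruise on (inhibit); wire := none
  [6] return_home off; pass none
  output none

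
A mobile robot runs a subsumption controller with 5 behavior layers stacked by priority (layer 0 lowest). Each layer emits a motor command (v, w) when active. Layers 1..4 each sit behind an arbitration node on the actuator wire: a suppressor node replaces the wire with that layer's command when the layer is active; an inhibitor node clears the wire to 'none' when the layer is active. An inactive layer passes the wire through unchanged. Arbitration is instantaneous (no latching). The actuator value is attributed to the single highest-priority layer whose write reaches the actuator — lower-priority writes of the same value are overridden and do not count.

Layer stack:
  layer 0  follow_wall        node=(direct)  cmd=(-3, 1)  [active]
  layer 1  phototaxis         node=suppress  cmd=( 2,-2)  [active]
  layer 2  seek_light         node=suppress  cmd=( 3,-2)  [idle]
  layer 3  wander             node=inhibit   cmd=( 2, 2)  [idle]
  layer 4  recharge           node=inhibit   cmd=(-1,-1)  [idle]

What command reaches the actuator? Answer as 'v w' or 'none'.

[0] follow_wall on; wire := (-3, 1)
[1] phototaxis on (suppress); wire := (2, -2)
[2] seek_light off; pass (2, -2)
[3] wander off; pass (2, -2)
[4] recharge off; pass (2, -2)
output (2, -2)

2 -2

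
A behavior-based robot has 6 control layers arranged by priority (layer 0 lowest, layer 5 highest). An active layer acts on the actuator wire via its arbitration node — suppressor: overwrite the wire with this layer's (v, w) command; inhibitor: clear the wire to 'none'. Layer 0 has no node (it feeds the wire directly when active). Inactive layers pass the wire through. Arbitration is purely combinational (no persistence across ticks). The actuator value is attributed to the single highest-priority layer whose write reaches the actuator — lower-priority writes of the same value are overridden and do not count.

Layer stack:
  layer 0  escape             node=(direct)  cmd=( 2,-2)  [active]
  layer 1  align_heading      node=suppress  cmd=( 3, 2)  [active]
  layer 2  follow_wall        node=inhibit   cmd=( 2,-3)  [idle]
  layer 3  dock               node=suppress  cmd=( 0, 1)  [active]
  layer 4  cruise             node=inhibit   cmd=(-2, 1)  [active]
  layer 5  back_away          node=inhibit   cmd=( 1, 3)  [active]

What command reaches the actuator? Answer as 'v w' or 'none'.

[0] escape on; wire := (2, -2)
[1] align_heading on (suppress); wire := (3, 2)
[2] follow_wall off; pass (3, 2)
[3] dock on (suppress); wire := (0, 1)
[4] cruise on (inhibit); wire := none
[5] back_away on (inhibit); wire := none
output none

none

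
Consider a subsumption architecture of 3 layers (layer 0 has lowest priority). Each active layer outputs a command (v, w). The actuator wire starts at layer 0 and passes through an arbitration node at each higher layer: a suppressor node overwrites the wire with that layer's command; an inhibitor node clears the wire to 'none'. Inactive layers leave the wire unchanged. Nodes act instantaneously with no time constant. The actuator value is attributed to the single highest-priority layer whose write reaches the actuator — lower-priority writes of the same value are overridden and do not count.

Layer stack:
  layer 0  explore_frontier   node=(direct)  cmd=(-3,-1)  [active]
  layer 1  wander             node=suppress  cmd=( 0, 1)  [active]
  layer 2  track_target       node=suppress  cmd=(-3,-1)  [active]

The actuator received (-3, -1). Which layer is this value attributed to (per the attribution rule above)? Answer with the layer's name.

layer 0 (explore_frontier) active — direct: (-3, -1)
layer 1 (wander) active — suppresses: (0, 1)
layer 2 (track_target) active — suppresses: (-3, -1)
→ actuator (-3, -1)
last writer: layer 2 = track_target

track_target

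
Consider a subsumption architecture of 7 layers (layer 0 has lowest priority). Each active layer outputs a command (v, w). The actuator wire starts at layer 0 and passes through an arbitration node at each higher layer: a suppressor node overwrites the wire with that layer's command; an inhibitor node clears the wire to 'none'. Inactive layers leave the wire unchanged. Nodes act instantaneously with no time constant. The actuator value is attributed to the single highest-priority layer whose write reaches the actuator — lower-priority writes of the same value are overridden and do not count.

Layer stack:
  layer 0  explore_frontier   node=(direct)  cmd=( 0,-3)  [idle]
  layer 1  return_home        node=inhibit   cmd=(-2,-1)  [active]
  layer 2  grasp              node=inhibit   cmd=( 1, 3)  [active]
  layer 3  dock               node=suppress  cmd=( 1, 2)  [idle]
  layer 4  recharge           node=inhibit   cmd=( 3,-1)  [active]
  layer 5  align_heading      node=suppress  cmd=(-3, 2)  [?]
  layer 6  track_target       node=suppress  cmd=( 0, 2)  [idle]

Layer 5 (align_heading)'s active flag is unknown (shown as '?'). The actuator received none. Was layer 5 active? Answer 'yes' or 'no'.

If layer 5 is active=yes:
  actuator would be (-3, 2)
If layer 5 is active=no:
  actuator would be none
Observed none, so layer 5 was idle.

no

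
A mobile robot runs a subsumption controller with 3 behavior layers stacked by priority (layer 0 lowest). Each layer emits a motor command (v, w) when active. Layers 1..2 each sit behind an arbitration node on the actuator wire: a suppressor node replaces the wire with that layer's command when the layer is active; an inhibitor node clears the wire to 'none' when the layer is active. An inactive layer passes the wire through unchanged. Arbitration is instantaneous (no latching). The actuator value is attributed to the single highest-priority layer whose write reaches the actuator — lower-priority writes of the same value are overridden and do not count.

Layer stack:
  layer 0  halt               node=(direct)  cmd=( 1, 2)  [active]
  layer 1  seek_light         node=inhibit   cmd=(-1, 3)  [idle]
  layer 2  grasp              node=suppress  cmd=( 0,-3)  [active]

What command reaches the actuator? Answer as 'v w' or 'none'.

0 -3

L0 halt: active, feeds wire = (1, 2)
L1 seek_light: idle → wire stays (1, 2)
L2 grasp: active, suppressor → wire = (0, -3)
actuator = (0, -3)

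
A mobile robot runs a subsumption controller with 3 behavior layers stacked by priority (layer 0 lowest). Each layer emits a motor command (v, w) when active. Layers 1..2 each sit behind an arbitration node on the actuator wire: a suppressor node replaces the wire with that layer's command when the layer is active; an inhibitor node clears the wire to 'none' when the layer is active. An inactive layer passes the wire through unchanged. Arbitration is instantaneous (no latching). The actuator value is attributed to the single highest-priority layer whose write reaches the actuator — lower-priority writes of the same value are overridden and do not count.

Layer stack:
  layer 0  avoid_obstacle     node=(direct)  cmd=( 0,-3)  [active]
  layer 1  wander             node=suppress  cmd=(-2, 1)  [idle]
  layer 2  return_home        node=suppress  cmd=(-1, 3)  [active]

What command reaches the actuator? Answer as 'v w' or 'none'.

-1 3

[0] avoid_obstacle on; wire := (0, -3)
[1] wander off; pass (0, -3)
[2] return_home on (suppress); wire := (-1, 3)
output (-1, 3)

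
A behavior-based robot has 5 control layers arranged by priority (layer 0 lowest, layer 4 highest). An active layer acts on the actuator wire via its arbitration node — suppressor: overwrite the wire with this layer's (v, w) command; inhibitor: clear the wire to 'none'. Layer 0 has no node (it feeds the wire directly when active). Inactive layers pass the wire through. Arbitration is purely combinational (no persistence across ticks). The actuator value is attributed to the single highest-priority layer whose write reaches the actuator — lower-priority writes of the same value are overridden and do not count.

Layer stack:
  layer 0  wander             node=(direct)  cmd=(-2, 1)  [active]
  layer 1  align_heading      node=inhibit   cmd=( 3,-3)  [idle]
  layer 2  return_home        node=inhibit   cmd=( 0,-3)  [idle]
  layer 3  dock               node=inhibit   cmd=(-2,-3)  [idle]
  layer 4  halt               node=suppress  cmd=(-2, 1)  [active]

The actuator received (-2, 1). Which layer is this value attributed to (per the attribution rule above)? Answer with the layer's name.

halt

layer 0 (wander) active — direct: (-2, 1)
layer 1 (align_heading) idle — unchanged: (-2, 1)
layer 2 (return_home) idle — unchanged: (-2, 1)
layer 3 (dock) idle — unchanged: (-2, 1)
layer 4 (halt) active — suppresses: (-2, 1)
→ actuator (-2, 1)
last writer: layer 4 = halt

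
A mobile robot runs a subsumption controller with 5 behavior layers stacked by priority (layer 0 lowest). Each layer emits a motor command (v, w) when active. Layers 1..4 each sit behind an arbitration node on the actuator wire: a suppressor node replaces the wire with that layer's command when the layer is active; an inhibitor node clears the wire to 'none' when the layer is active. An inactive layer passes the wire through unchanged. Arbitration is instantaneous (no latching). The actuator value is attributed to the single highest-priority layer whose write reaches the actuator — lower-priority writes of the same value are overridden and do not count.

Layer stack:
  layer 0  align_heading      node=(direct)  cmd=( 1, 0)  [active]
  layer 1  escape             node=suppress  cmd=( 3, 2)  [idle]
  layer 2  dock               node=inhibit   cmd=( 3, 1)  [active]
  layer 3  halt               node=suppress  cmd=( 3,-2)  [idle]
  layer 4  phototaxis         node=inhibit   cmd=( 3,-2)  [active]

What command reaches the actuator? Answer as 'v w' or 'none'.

[0] align_heading on; wire := (1, 0)
[1] escape off; pass (1, 0)
[2] dock on (inhibit); wire := none
[3] halt off; pass none
[4] phototaxis on (inhibit); wire := none
output none

none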